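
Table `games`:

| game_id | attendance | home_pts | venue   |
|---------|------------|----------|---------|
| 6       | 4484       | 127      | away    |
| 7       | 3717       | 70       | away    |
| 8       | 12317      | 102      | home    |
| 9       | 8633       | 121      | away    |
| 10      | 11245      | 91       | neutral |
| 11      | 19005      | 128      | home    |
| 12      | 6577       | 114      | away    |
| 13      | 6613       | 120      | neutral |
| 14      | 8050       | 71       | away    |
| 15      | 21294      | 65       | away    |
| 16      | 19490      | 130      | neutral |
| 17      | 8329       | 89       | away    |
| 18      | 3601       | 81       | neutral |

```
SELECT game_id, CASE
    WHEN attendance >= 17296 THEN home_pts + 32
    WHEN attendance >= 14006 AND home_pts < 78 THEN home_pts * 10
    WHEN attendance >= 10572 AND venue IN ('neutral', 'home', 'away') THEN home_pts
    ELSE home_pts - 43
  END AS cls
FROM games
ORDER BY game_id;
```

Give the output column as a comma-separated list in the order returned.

game_id=6: ELSE → 84
game_id=7: ELSE → 27
game_id=8: attendance >= 10572 AND venue IN ('neutral', 'home', 'away') → 102
game_id=9: ELSE → 78
game_id=10: attendance >= 10572 AND venue IN ('neutral', 'home', 'away') → 91
game_id=11: attendance >= 17296 → 160
game_id=12: ELSE → 71
game_id=13: ELSE → 77
game_id=14: ELSE → 28
game_id=15: attendance >= 17296 → 97
game_id=16: attendance >= 17296 → 162
game_id=17: ELSE → 46
game_id=18: ELSE → 38

84, 27, 102, 78, 91, 160, 71, 77, 28, 97, 162, 46, 38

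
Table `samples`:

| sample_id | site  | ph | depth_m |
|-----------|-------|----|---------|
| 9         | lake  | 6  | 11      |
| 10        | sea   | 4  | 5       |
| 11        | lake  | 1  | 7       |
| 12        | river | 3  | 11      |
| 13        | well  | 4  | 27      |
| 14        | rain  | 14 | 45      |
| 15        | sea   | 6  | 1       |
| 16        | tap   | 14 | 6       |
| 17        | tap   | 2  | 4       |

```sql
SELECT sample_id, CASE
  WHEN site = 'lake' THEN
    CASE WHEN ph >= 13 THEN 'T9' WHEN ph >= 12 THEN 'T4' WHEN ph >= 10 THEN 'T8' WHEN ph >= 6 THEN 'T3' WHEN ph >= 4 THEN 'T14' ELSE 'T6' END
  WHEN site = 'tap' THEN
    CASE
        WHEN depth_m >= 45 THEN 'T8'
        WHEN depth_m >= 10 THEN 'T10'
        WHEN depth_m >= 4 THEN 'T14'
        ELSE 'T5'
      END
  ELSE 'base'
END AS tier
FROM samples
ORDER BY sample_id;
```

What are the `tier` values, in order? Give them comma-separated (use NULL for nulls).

T3, base, T6, base, base, base, base, T14, T14

sample_id=9: site='lake' → inner[ph >= 6] → T3
sample_id=10: site='sea' → outer ELSE → base
sample_id=11: site='lake' → inner[ELSE] → T6
sample_id=12: site='river' → outer ELSE → base
sample_id=13: site='well' → outer ELSE → base
sample_id=14: site='rain' → outer ELSE → base
sample_id=15: site='sea' → outer ELSE → base
sample_id=16: site='tap' → inner[depth_m >= 4] → T14
sample_id=17: site='tap' → inner[depth_m >= 4] → T14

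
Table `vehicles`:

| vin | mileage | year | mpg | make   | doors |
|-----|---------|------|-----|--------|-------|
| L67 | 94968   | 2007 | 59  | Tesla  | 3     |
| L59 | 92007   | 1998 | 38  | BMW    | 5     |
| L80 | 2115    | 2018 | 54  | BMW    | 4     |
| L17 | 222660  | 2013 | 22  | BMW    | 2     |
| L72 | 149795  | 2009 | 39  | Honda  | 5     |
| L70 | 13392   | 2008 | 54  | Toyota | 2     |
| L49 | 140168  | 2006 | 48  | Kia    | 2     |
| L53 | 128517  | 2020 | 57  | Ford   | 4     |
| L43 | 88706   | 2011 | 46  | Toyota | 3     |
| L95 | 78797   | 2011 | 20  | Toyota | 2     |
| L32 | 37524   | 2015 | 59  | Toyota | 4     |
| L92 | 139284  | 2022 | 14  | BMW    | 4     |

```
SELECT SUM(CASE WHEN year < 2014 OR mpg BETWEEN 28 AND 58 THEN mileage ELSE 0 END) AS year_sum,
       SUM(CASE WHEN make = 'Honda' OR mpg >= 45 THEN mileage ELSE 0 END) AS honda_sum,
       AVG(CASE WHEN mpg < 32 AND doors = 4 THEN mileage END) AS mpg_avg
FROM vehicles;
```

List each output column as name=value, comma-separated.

year_sum=1011125, honda_sum=655185, mpg_avg=139284

[year_sum: year < 2014 OR mpg BETWEEN 28 AND 58]
vin=L67: ✓ → 94968
vin=L59: ✓ → 92007
vin=L80: ✓ → 2115
vin=L17: ✓ → 222660
vin=L72: ✓ → 149795
vin=L70: ✓ → 13392
vin=L49: ✓ → 140168
vin=L53: ✓ → 128517
vin=L43: ✓ → 88706
vin=L95: ✓ → 78797
vin=L32: ✗
vin=L92: ✗
year_sum = 94968 + 92007 + 2115 + 222660 + 149795 + 13392 + 140168 + 128517 + 88706 + 78797 = 1011125
—
[honda_sum: make = 'Honda' OR mpg >= 45]
vin=L67: ✓ → 94968
vin=L59: ✗
vin=L80: ✓ → 2115
vin=L17: ✗
vin=L72: ✓ → 149795
vin=L70: ✓ → 13392
vin=L49: ✓ → 140168
vin=L53: ✓ → 128517
vin=L43: ✓ → 88706
vin=L95: ✗
vin=L32: ✓ → 37524
vin=L92: ✗
honda_sum = 94968 + 2115 + 149795 + 13392 + 140168 + 128517 + 88706 + 37524 = 655185
—
[mpg_avg: mpg < 32 AND doors = 4]
vin=L67: ✗
vin=L59: ✗
vin=L80: ✗
vin=L17: ✗
vin=L72: ✗
vin=L70: ✗
vin=L49: ✗
vin=L53: ✗
vin=L43: ✗
vin=L95: ✗
vin=L32: ✗
vin=L92: ✓ → 139284
mpg_avg = 139284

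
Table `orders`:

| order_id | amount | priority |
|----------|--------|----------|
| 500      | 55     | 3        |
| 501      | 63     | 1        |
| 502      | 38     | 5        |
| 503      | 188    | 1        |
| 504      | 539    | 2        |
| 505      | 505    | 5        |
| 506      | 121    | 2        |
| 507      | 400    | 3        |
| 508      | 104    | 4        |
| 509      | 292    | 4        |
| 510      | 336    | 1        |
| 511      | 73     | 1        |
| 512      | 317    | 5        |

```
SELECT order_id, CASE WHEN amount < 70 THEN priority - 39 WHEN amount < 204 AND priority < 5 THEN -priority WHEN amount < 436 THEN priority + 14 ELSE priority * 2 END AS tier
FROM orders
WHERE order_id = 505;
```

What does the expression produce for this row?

order_id = 505: amount=505, priority=5.
amount < 70 → false
amount < 204 AND priority < 5 → false
amount < 436 → false
No prior WHEN matched → ELSE → 10

10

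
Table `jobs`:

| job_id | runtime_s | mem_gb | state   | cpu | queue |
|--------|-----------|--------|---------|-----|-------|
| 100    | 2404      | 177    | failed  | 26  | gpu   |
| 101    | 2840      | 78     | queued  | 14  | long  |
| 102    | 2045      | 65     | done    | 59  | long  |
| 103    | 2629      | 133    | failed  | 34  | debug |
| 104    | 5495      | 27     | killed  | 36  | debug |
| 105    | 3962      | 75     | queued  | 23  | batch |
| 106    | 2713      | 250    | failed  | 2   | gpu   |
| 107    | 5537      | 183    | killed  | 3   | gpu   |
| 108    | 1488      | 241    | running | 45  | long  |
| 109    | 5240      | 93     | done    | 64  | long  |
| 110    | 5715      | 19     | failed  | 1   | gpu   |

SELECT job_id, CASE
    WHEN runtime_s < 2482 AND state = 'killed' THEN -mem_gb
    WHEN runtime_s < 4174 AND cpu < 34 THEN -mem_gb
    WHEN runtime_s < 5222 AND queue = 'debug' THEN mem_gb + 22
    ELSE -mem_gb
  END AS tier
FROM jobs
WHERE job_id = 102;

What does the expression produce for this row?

-65

job_id = 102: runtime_s=2045, mem_gb=65, state=done, cpu=59, queue=long.
runtime_s < 2482 AND state = 'killed' → false
runtime_s < 4174 AND cpu < 34 → false
runtime_s < 5222 AND queue = 'debug' → false
No prior WHEN matched → ELSE → -65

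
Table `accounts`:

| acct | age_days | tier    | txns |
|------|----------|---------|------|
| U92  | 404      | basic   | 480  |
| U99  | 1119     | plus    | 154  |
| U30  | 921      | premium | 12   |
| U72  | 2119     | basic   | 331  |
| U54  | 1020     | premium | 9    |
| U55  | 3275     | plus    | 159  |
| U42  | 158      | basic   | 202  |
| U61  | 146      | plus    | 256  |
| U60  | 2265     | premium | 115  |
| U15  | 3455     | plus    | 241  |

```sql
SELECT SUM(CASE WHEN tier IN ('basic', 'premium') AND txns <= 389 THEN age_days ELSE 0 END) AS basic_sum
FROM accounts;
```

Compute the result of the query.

acct=U92: ✗
acct=U99: ✗
acct=U30: ✓ → 921
acct=U72: ✓ → 2119
acct=U54: ✓ → 1020
acct=U55: ✗
acct=U42: ✓ → 158
acct=U61: ✗
acct=U60: ✓ → 2265
acct=U15: ✗
basic_sum = 921 + 2119 + 1020 + 158 + 2265 = 6483

6483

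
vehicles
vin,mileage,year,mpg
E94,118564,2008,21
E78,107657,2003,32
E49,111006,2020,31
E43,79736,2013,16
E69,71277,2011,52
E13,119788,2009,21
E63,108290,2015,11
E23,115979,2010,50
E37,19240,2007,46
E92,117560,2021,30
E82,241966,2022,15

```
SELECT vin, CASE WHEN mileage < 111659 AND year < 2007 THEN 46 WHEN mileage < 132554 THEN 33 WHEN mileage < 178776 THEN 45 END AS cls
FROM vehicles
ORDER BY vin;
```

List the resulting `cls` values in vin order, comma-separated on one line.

vin=E13: mileage < 132554 → 33
vin=E23: mileage < 132554 → 33
vin=E37: mileage < 132554 → 33
vin=E43: mileage < 132554 → 33
vin=E49: mileage < 132554 → 33
vin=E63: mileage < 132554 → 33
vin=E69: mileage < 132554 → 33
vin=E78: mileage < 111659 AND year < 2007 → 46
vin=E82: (no match → NULL) → NULL
vin=E92: mileage < 132554 → 33
vin=E94: mileage < 132554 → 33

33, 33, 33, 33, 33, 33, 33, 46, NULL, 33, 33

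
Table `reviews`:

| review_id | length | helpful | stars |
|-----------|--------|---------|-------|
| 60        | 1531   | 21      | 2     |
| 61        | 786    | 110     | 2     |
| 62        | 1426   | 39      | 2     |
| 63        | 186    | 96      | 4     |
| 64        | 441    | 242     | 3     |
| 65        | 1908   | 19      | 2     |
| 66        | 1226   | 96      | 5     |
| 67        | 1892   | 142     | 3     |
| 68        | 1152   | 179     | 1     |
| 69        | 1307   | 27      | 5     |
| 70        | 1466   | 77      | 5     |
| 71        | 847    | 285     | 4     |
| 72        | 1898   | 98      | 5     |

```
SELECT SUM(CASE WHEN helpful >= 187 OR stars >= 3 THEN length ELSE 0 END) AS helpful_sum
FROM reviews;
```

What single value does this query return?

9263

review_id=60: ✗
review_id=61: ✗
review_id=62: ✗
review_id=63: ✓ → 186
review_id=64: ✓ → 441
review_id=65: ✗
review_id=66: ✓ → 1226
review_id=67: ✓ → 1892
review_id=68: ✗
review_id=69: ✓ → 1307
review_id=70: ✓ → 1466
review_id=71: ✓ → 847
review_id=72: ✓ → 1898
helpful_sum = 186 + 441 + 1226 + 1892 + 1307 + 1466 + 847 + 1898 = 9263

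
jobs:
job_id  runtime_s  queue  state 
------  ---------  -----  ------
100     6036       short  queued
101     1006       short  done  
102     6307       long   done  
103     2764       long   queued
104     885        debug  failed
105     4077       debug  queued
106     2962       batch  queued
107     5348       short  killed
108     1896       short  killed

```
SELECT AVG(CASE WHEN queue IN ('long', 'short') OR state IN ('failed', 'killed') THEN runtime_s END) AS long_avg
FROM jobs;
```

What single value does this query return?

job_id=100: ✓ → 6036
job_id=101: ✓ → 1006
job_id=102: ✓ → 6307
job_id=103: ✓ → 2764
job_id=104: ✓ → 885
job_id=105: ✗
job_id=106: ✗
job_id=107: ✓ → 5348
job_id=108: ✓ → 1896
long_avg = (6036 + 1006 + 6307 + 2764 + 885 + 5348 + 1896) / 7 = 3463.1428571429

3463.1428571429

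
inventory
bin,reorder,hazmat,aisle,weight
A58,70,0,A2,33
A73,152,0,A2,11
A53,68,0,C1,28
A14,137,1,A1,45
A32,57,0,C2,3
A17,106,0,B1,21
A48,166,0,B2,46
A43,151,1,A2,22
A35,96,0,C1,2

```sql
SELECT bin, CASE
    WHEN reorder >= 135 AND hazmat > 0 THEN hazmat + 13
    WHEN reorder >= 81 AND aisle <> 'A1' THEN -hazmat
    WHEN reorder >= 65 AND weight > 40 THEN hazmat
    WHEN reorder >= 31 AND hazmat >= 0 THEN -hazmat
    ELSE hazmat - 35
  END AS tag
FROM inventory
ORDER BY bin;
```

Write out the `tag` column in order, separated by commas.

14, 0, 0, 0, 14, 0, 0, 0, 0

bin=A14: reorder >= 135 AND hazmat > 0 → 14
bin=A17: reorder >= 81 AND aisle <> 'A1' → 0
bin=A32: reorder >= 31 AND hazmat >= 0 → 0
bin=A35: reorder >= 81 AND aisle <> 'A1' → 0
bin=A43: reorder >= 135 AND hazmat > 0 → 14
bin=A48: reorder >= 81 AND aisle <> 'A1' → 0
bin=A53: reorder >= 31 AND hazmat >= 0 → 0
bin=A58: reorder >= 31 AND hazmat >= 0 → 0
bin=A73: reorder >= 81 AND aisle <> 'A1' → 0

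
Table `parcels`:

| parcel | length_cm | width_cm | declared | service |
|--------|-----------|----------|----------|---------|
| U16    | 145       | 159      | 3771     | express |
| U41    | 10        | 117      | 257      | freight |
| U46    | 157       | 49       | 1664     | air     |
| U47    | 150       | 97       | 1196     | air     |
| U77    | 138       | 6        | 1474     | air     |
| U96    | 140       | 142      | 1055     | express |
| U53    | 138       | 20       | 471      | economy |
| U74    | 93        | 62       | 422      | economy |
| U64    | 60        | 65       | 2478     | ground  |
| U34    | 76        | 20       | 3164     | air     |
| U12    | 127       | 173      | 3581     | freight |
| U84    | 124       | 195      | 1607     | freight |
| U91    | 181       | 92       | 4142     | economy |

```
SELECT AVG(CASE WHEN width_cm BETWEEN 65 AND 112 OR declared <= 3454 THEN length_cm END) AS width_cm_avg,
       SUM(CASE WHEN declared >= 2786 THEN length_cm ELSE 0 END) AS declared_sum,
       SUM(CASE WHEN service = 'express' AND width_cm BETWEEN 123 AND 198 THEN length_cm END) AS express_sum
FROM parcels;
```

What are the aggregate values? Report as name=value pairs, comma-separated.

[width_cm_avg: width_cm BETWEEN 65 AND 112 OR declared <= 3454]
parcel=U16: ✗
parcel=U41: ✓ → 10
parcel=U46: ✓ → 157
parcel=U47: ✓ → 150
parcel=U77: ✓ → 138
parcel=U96: ✓ → 140
parcel=U53: ✓ → 138
parcel=U74: ✓ → 93
parcel=U64: ✓ → 60
parcel=U34: ✓ → 76
parcel=U12: ✗
parcel=U84: ✓ → 124
parcel=U91: ✓ → 181
width_cm_avg = (10 + 157 + 150 + 138 + 140 + 138 + 93 + 60 + 76 + 124 + 181) / 11 = 115.1818181818
—
[declared_sum: declared >= 2786]
parcel=U16: ✓ → 145
parcel=U41: ✗
parcel=U46: ✗
parcel=U47: ✗
parcel=U77: ✗
parcel=U96: ✗
parcel=U53: ✗
parcel=U74: ✗
parcel=U64: ✗
parcel=U34: ✓ → 76
parcel=U12: ✓ → 127
parcel=U84: ✗
parcel=U91: ✓ → 181
declared_sum = 145 + 76 + 127 + 181 = 529
—
[express_sum: service = 'express' AND width_cm BETWEEN 123 AND 198]
parcel=U16: ✓ → 145
parcel=U41: ✗
parcel=U46: ✗
parcel=U47: ✗
parcel=U77: ✗
parcel=U96: ✓ → 140
parcel=U53: ✗
parcel=U74: ✗
parcel=U64: ✗
parcel=U34: ✗
parcel=U12: ✗
parcel=U84: ✗
parcel=U91: ✗
express_sum = 145 + 140 = 285

width_cm_avg=115.1818181818, declared_sum=529, express_sum=285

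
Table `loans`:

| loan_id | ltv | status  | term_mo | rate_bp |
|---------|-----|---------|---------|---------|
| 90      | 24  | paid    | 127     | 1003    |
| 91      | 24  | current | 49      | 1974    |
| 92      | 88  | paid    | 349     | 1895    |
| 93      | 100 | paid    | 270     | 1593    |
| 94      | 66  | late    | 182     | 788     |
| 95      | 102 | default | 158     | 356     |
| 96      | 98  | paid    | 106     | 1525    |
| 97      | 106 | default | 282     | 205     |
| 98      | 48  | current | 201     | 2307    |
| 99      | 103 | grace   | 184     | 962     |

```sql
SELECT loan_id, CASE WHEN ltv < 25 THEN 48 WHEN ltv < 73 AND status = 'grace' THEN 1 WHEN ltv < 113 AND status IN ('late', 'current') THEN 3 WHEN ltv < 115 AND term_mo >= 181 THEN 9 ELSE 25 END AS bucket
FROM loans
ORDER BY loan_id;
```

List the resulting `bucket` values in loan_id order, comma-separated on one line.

loan_id=90: ltv < 25 → 48
loan_id=91: ltv < 25 → 48
loan_id=92: ltv < 115 AND term_mo >= 181 → 9
loan_id=93: ltv < 115 AND term_mo >= 181 → 9
loan_id=94: ltv < 113 AND status IN ('late', 'current') → 3
loan_id=95: ELSE → 25
loan_id=96: ELSE → 25
loan_id=97: ltv < 115 AND term_mo >= 181 → 9
loan_id=98: ltv < 113 AND status IN ('late', 'current') → 3
loan_id=99: ltv < 115 AND term_mo >= 181 → 9

48, 48, 9, 9, 3, 25, 25, 9, 3, 9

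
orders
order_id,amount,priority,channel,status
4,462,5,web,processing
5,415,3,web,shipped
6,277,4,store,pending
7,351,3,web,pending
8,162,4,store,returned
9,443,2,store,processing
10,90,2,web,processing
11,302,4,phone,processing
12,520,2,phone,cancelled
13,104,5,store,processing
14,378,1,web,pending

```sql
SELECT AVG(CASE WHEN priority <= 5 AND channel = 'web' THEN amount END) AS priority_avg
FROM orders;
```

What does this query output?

order_id=4: ✓ → 462
order_id=5: ✓ → 415
order_id=6: ✗
order_id=7: ✓ → 351
order_id=8: ✗
order_id=9: ✗
order_id=10: ✓ → 90
order_id=11: ✗
order_id=12: ✗
order_id=13: ✗
order_id=14: ✓ → 378
priority_avg = (462 + 415 + 351 + 90 + 378) / 5 = 339.2

339.2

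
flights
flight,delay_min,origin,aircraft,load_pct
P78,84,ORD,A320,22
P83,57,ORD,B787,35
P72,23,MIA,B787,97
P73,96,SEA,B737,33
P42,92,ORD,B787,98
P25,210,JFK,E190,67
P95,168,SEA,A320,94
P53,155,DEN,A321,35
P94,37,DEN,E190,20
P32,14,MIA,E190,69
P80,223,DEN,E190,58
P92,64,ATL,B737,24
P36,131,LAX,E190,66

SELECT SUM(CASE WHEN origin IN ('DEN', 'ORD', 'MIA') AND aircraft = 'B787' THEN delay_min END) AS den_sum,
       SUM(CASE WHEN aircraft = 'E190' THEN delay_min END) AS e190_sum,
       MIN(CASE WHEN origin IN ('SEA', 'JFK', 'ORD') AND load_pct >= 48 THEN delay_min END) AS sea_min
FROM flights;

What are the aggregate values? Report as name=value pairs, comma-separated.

den_sum=172, e190_sum=615, sea_min=92

[den_sum: origin IN ('DEN', 'ORD', 'MIA') AND aircraft = 'B787']
flight=P78: ✗
flight=P83: ✓ → 57
flight=P72: ✓ → 23
flight=P73: ✗
flight=P42: ✓ → 92
flight=P25: ✗
flight=P95: ✗
flight=P53: ✗
flight=P94: ✗
flight=P32: ✗
flight=P80: ✗
flight=P92: ✗
flight=P36: ✗
den_sum = 57 + 23 + 92 = 172
—
[e190_sum: aircraft = 'E190']
flight=P78: ✗
flight=P83: ✗
flight=P72: ✗
flight=P73: ✗
flight=P42: ✗
flight=P25: ✓ → 210
flight=P95: ✗
flight=P53: ✗
flight=P94: ✓ → 37
flight=P32: ✓ → 14
flight=P80: ✓ → 223
flight=P92: ✗
flight=P36: ✓ → 131
e190_sum = 210 + 37 + 14 + 223 + 131 = 615
—
[sea_min: origin IN ('SEA', 'JFK', 'ORD') AND load_pct >= 48]
flight=P78: ✗
flight=P83: ✗
flight=P72: ✗
flight=P73: ✗
flight=P42: ✓ → 92
flight=P25: ✓ → 210
flight=P95: ✓ → 168
flight=P53: ✗
flight=P94: ✗
flight=P32: ✗
flight=P80: ✗
flight=P92: ✗
flight=P36: ✗
sea_min = MIN(92, 210, 168) = 92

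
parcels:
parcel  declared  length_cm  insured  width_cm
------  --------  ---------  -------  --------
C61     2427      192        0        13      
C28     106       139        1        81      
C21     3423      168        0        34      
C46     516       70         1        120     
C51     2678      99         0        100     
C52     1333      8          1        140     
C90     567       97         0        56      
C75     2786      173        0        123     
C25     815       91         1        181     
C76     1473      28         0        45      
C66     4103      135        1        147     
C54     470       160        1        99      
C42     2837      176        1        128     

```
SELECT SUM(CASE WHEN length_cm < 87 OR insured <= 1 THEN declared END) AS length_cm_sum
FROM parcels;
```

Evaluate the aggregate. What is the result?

parcel=C61: ✓ → 2427
parcel=C28: ✓ → 106
parcel=C21: ✓ → 3423
parcel=C46: ✓ → 516
parcel=C51: ✓ → 2678
parcel=C52: ✓ → 1333
parcel=C90: ✓ → 567
parcel=C75: ✓ → 2786
parcel=C25: ✓ → 815
parcel=C76: ✓ → 1473
parcel=C66: ✓ → 4103
parcel=C54: ✓ → 470
parcel=C42: ✓ → 2837
length_cm_sum = 2427 + 106 + 3423 + 516 + 2678 + 1333 + 567 + 2786 + 815 + 1473 + 4103 + 470 + 2837 = 23534

23534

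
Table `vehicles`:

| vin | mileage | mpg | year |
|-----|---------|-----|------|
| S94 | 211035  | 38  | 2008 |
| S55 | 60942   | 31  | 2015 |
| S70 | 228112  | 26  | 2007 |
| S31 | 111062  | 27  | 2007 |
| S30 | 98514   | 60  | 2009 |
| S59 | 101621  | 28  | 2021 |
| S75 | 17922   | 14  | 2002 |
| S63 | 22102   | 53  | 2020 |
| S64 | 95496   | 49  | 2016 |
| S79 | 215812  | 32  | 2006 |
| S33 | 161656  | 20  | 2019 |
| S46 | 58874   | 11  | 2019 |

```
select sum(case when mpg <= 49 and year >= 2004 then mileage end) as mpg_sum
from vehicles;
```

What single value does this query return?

1244610

vin=S94: ✓ → 211035
vin=S55: ✓ → 60942
vin=S70: ✓ → 228112
vin=S31: ✓ → 111062
vin=S30: ✗
vin=S59: ✓ → 101621
vin=S75: ✗
vin=S63: ✗
vin=S64: ✓ → 95496
vin=S79: ✓ → 215812
vin=S33: ✓ → 161656
vin=S46: ✓ → 58874
mpg_sum = 211035 + 60942 + 228112 + 111062 + 101621 + 95496 + 215812 + 161656 + 58874 = 1244610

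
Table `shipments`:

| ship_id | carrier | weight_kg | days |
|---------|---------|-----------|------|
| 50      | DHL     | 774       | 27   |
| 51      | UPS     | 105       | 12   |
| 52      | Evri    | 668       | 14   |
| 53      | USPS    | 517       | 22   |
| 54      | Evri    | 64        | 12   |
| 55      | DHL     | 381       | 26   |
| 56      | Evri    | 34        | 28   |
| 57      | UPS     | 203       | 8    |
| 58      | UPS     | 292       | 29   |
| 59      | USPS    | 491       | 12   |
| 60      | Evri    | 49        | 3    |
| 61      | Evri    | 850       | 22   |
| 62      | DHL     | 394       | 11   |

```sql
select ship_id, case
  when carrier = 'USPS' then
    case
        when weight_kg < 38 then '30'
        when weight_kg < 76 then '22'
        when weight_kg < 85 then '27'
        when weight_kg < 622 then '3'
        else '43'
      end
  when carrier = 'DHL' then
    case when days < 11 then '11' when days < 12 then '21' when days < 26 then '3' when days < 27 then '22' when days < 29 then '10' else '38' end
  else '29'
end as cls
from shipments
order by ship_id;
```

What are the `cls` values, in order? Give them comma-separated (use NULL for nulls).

ship_id=50: carrier='DHL' → inner[days < 29] → 10
ship_id=51: carrier='UPS' → outer ELSE → 29
ship_id=52: carrier='Evri' → outer ELSE → 29
ship_id=53: carrier='USPS' → inner[weight_kg < 622] → 3
ship_id=54: carrier='Evri' → outer ELSE → 29
ship_id=55: carrier='DHL' → inner[days < 27] → 22
ship_id=56: carrier='Evri' → outer ELSE → 29
ship_id=57: carrier='UPS' → outer ELSE → 29
ship_id=58: carrier='UPS' → outer ELSE → 29
ship_id=59: carrier='USPS' → inner[weight_kg < 622] → 3
ship_id=60: carrier='Evri' → outer ELSE → 29
ship_id=61: carrier='Evri' → outer ELSE → 29
ship_id=62: carrier='DHL' → inner[days < 12] → 21

10, 29, 29, 3, 29, 22, 29, 29, 29, 3, 29, 29, 21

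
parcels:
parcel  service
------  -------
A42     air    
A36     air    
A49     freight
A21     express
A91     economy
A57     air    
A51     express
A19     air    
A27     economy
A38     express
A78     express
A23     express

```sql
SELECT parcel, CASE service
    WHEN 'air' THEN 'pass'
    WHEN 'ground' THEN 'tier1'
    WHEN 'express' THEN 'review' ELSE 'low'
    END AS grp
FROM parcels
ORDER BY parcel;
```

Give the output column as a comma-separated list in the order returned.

pass, review, review, low, pass, review, pass, low, review, pass, review, low

parcel=A19: service='air' → pass
parcel=A21: service='express' → review
parcel=A23: service='express' → review
parcel=A27: ELSE → low
parcel=A36: service='air' → pass
parcel=A38: service='express' → review
parcel=A42: service='air' → pass
parcel=A49: ELSE → low
parcel=A51: service='express' → review
parcel=A57: service='air' → pass
parcel=A78: service='express' → review
parcel=A91: ELSE → low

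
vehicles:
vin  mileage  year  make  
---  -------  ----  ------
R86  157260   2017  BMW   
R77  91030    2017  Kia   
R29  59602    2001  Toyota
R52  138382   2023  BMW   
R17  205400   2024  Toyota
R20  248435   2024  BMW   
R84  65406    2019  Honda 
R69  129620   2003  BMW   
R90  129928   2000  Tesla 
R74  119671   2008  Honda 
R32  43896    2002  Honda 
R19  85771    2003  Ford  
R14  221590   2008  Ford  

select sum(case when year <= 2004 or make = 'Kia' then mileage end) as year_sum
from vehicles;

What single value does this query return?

vin=R86: ✗
vin=R77: ✓ → 91030
vin=R29: ✓ → 59602
vin=R52: ✗
vin=R17: ✗
vin=R20: ✗
vin=R84: ✗
vin=R69: ✓ → 129620
vin=R90: ✓ → 129928
vin=R74: ✗
vin=R32: ✓ → 43896
vin=R19: ✓ → 85771
vin=R14: ✗
year_sum = 91030 + 59602 + 129620 + 129928 + 43896 + 85771 = 539847

539847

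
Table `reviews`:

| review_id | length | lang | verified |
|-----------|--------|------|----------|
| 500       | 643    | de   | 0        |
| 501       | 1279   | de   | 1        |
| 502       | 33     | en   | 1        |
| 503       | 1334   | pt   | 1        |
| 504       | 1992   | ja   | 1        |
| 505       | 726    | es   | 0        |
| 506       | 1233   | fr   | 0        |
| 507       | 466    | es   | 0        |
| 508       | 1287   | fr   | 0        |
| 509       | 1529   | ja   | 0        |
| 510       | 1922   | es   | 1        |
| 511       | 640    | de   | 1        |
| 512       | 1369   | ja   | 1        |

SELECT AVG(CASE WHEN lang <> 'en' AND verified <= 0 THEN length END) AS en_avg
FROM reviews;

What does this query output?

980.6666666667

review_id=500: ✓ → 643
review_id=501: ✗
review_id=502: ✗
review_id=503: ✗
review_id=504: ✗
review_id=505: ✓ → 726
review_id=506: ✓ → 1233
review_id=507: ✓ → 466
review_id=508: ✓ → 1287
review_id=509: ✓ → 1529
review_id=510: ✗
review_id=511: ✗
review_id=512: ✗
en_avg = (643 + 726 + 1233 + 466 + 1287 + 1529) / 6 = 980.6666666667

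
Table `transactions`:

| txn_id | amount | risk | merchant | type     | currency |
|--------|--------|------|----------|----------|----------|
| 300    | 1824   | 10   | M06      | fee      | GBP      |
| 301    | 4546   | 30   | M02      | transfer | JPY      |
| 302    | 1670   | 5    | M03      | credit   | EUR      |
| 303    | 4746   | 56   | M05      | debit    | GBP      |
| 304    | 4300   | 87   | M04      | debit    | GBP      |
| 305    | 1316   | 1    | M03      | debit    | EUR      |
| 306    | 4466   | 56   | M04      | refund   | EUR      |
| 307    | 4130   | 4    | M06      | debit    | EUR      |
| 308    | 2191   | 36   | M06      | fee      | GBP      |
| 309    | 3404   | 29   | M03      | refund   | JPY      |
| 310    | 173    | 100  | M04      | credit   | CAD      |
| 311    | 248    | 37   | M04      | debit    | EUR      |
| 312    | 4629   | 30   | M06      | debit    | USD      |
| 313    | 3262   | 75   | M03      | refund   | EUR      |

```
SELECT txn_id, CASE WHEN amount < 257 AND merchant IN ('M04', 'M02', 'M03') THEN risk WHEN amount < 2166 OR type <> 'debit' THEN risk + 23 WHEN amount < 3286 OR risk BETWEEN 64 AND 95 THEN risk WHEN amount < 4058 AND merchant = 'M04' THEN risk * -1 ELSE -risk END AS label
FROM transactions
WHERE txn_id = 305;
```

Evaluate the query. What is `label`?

txn_id = 305: amount=1316, risk=1, merchant=M03, type=debit, currency=EUR.
amount < 257 AND merchant IN ('M04', 'M02', 'M03') → false
amount < 2166 OR type <> 'debit' → true → 24

24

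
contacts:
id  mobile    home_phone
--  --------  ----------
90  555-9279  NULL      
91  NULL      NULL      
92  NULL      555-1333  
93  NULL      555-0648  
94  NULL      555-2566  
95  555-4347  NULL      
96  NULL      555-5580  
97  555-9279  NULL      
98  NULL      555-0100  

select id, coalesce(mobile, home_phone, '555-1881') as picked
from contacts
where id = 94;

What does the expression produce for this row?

555-2566

id = 94: mobile=NULL, home_phone=555-2566.
mobile=NULL, home_phone=555-2566 → 555-2566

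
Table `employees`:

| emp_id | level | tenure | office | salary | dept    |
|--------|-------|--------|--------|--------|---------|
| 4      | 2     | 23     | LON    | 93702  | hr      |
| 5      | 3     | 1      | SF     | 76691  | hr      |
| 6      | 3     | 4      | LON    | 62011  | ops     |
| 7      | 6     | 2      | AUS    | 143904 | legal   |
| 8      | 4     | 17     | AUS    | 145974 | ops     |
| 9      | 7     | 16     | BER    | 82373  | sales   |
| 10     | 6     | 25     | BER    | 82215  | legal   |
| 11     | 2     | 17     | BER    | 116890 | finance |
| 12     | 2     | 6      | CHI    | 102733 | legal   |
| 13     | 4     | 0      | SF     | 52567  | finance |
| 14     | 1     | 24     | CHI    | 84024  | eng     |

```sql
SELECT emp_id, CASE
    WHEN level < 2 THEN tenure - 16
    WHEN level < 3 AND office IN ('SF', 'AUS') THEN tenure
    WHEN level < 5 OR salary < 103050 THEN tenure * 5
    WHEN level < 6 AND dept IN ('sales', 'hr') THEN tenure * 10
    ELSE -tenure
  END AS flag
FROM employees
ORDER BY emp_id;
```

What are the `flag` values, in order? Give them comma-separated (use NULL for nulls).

emp_id=4: level < 5 OR salary < 103050 → 115
emp_id=5: level < 5 OR salary < 103050 → 5
emp_id=6: level < 5 OR salary < 103050 → 20
emp_id=7: ELSE → -2
emp_id=8: level < 5 OR salary < 103050 → 85
emp_id=9: level < 5 OR salary < 103050 → 80
emp_id=10: level < 5 OR salary < 103050 → 125
emp_id=11: level < 5 OR salary < 103050 → 85
emp_id=12: level < 5 OR salary < 103050 → 30
emp_id=13: level < 5 OR salary < 103050 → 0
emp_id=14: level < 2 → 8

115, 5, 20, -2, 85, 80, 125, 85, 30, 0, 8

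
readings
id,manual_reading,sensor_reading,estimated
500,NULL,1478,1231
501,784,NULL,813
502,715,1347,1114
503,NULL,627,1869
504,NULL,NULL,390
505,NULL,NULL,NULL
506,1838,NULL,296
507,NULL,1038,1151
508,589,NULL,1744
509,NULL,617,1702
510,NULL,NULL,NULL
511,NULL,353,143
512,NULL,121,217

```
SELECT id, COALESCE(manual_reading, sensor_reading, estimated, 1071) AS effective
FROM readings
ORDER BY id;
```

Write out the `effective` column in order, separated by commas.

id=500: manual_reading=NULL, sensor_reading=1478 → 1478
id=501: manual_reading=784 → 784
id=502: manual_reading=715 → 715
id=503: manual_reading=NULL, sensor_reading=627 → 627
id=504: manual_reading=NULL, sensor_reading=NULL, estimated=390 → 390
id=505: manual_reading=NULL, sensor_reading=NULL, estimated=NULL, → literal 1071 → 1071
id=506: manual_reading=1838 → 1838
id=507: manual_reading=NULL, sensor_reading=1038 → 1038
id=508: manual_reading=589 → 589
id=509: manual_reading=NULL, sensor_reading=617 → 617
id=510: manual_reading=NULL, sensor_reading=NULL, estimated=NULL, → literal 1071 → 1071
id=511: manual_reading=NULL, sensor_reading=353 → 353
id=512: manual_reading=NULL, sensor_reading=121 → 121

1478, 784, 715, 627, 390, 1071, 1838, 1038, 589, 617, 1071, 353, 121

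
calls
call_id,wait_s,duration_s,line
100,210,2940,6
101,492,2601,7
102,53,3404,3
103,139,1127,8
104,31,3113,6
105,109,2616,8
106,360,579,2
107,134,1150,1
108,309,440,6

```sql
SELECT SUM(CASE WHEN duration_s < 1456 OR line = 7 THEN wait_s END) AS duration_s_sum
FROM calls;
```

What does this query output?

call_id=100: ✗
call_id=101: ✓ → 492
call_id=102: ✗
call_id=103: ✓ → 139
call_id=104: ✗
call_id=105: ✗
call_id=106: ✓ → 360
call_id=107: ✓ → 134
call_id=108: ✓ → 309
duration_s_sum = 492 + 139 + 360 + 134 + 309 = 1434

1434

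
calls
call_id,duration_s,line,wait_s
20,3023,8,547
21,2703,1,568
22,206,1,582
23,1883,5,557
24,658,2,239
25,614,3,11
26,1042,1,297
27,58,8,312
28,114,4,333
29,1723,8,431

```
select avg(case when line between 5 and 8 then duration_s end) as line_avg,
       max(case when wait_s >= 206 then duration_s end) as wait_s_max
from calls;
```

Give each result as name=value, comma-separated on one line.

line_avg=1671.75, wait_s_max=3023

[line_avg: line between 5 and 8]
call_id=20: ✓ → 3023
call_id=21: ✗
call_id=22: ✗
call_id=23: ✓ → 1883
call_id=24: ✗
call_id=25: ✗
call_id=26: ✗
call_id=27: ✓ → 58
call_id=28: ✗
call_id=29: ✓ → 1723
line_avg = (3023 + 1883 + 58 + 1723) / 4 = 1671.75
—
[wait_s_max: wait_s >= 206]
call_id=20: ✓ → 3023
call_id=21: ✓ → 2703
call_id=22: ✓ → 206
call_id=23: ✓ → 1883
call_id=24: ✓ → 658
call_id=25: ✗
call_id=26: ✓ → 1042
call_id=27: ✓ → 58
call_id=28: ✓ → 114
call_id=29: ✓ → 1723
wait_s_max = MAX(3023, 2703, 206, 1883, 658, 1042, 58, 114, 1723) = 3023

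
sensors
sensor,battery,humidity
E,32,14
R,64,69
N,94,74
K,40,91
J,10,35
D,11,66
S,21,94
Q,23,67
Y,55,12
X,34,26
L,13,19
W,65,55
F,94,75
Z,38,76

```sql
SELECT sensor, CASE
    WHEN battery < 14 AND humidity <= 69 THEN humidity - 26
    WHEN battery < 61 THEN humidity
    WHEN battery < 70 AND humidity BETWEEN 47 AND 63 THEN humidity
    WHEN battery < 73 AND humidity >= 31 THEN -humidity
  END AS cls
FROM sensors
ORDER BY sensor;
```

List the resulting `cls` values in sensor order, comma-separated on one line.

40, 14, NULL, 9, 91, -7, NULL, 67, -69, 94, 55, 26, 12, 76

sensor=D: battery < 14 AND humidity <= 69 → 40
sensor=E: battery < 61 → 14
sensor=F: (no match → NULL) → NULL
sensor=J: battery < 14 AND humidity <= 69 → 9
sensor=K: battery < 61 → 91
sensor=L: battery < 14 AND humidity <= 69 → -7
sensor=N: (no match → NULL) → NULL
sensor=Q: battery < 61 → 67
sensor=R: battery < 73 AND humidity >= 31 → -69
sensor=S: battery < 61 → 94
sensor=W: battery < 70 AND humidity BETWEEN 47 AND 63 → 55
sensor=X: battery < 61 → 26
sensor=Y: battery < 61 → 12
sensor=Z: battery < 61 → 76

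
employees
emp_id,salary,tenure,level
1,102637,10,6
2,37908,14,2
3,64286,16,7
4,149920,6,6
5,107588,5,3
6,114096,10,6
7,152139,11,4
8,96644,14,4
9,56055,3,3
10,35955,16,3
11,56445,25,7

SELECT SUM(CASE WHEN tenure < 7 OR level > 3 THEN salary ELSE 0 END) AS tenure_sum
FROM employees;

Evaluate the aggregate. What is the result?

emp_id=1: ✓ → 102637
emp_id=2: ✗
emp_id=3: ✓ → 64286
emp_id=4: ✓ → 149920
emp_id=5: ✓ → 107588
emp_id=6: ✓ → 114096
emp_id=7: ✓ → 152139
emp_id=8: ✓ → 96644
emp_id=9: ✓ → 56055
emp_id=10: ✗
emp_id=11: ✓ → 56445
tenure_sum = 102637 + 64286 + 149920 + 107588 + 114096 + 152139 + 96644 + 56055 + 56445 = 899810

899810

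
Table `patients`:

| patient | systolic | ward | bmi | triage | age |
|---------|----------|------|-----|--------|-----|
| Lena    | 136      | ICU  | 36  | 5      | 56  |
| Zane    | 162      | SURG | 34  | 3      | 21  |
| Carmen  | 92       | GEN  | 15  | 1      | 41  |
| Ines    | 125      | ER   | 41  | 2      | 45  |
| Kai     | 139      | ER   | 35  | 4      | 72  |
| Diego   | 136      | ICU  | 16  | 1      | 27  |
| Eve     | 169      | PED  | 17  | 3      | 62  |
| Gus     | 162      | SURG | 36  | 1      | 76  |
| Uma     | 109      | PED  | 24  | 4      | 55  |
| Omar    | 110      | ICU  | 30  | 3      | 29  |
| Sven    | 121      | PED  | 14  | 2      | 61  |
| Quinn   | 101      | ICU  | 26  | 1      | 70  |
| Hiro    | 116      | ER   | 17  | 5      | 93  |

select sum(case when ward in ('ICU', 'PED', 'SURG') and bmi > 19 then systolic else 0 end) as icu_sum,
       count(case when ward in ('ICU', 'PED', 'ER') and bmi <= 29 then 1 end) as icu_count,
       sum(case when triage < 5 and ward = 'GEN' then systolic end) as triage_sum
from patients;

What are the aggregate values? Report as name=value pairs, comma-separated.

icu_sum=780, icu_count=6, triage_sum=92

[icu_sum: ward in ('ICU', 'PED', 'SURG') and bmi > 19]
patient=Lena: ✓ → 136
patient=Zane: ✓ → 162
patient=Carmen: ✗
patient=Ines: ✗
patient=Kai: ✗
patient=Diego: ✗
patient=Eve: ✗
patient=Gus: ✓ → 162
patient=Uma: ✓ → 109
patient=Omar: ✓ → 110
patient=Sven: ✗
patient=Quinn: ✓ → 101
patient=Hiro: ✗
icu_sum = 136 + 162 + 162 + 109 + 110 + 101 = 780
—
[icu_count: ward in ('ICU', 'PED', 'ER') and bmi <= 29]
patient=Lena: ✗
patient=Zane: ✗
patient=Carmen: ✗
patient=Ines: ✗
patient=Kai: ✗
patient=Diego: ✓ → 1
patient=Eve: ✓ → 1
patient=Gus: ✗
patient=Uma: ✓ → 1
patient=Omar: ✗
patient=Sven: ✓ → 1
patient=Quinn: ✓ → 1
patient=Hiro: ✓ → 1
icu_count = COUNT(1, 1, 1, 1, 1, 1) = 6
—
[triage_sum: triage < 5 and ward = 'GEN']
patient=Lena: ✗
patient=Zane: ✗
patient=Carmen: ✓ → 92
patient=Ines: ✗
patient=Kai: ✗
patient=Diego: ✗
patient=Eve: ✗
patient=Gus: ✗
patient=Uma: ✗
patient=Omar: ✗
patient=Sven: ✗
patient=Quinn: ✗
patient=Hiro: ✗
triage_sum = 92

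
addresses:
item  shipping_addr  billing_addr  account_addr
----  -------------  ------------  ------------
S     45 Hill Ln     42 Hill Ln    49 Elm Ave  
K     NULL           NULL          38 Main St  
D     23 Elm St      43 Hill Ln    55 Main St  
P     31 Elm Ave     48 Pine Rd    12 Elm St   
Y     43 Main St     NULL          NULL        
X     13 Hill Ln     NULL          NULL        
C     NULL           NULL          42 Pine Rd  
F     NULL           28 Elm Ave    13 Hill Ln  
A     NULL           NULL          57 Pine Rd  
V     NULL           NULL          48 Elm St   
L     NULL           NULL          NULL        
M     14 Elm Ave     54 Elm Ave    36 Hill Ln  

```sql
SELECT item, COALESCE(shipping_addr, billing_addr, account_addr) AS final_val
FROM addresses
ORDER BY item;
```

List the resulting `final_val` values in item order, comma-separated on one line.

item=A: shipping_addr=NULL, billing_addr=NULL, account_addr=57 Pine Rd → 57 Pine Rd
item=C: shipping_addr=NULL, billing_addr=NULL, account_addr=42 Pine Rd → 42 Pine Rd
item=D: shipping_addr=23 Elm St → 23 Elm St
item=F: shipping_addr=NULL, billing_addr=28 Elm Ave → 28 Elm Ave
item=K: shipping_addr=NULL, billing_addr=NULL, account_addr=38 Main St → 38 Main St
item=L: shipping_addr=NULL, billing_addr=NULL, account_addr=NULL (all NULL) → NULL
item=M: shipping_addr=14 Elm Ave → 14 Elm Ave
item=P: shipping_addr=31 Elm Ave → 31 Elm Ave
item=S: shipping_addr=45 Hill Ln → 45 Hill Ln
item=V: shipping_addr=NULL, billing_addr=NULL, account_addr=48 Elm St → 48 Elm St
item=X: shipping_addr=13 Hill Ln → 13 Hill Ln
item=Y: shipping_addr=43 Main St → 43 Main St

57 Pine Rd, 42 Pine Rd, 23 Elm St, 28 Elm Ave, 38 Main St, NULL, 14 Elm Ave, 31 Elm Ave, 45 Hill Ln, 48 Elm St, 13 Hill Ln, 43 Main St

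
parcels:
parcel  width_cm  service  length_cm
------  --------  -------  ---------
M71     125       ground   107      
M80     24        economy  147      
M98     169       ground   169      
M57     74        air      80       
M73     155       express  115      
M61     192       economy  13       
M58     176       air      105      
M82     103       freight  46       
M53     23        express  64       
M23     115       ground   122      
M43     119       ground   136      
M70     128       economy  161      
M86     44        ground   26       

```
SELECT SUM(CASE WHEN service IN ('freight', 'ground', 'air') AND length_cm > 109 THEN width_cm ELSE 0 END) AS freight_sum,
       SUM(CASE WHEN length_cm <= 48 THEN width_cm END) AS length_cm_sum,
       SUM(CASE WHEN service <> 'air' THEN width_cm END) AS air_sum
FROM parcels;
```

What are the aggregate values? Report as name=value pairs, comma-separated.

freight_sum=403, length_cm_sum=339, air_sum=1197

[freight_sum: service IN ('freight', 'ground', 'air') AND length_cm > 109]
parcel=M71: ✗
parcel=M80: ✗
parcel=M98: ✓ → 169
parcel=M57: ✗
parcel=M73: ✗
parcel=M61: ✗
parcel=M58: ✗
parcel=M82: ✗
parcel=M53: ✗
parcel=M23: ✓ → 115
parcel=M43: ✓ → 119
parcel=M70: ✗
parcel=M86: ✗
freight_sum = 169 + 115 + 119 = 403
—
[length_cm_sum: length_cm <= 48]
parcel=M71: ✗
parcel=M80: ✗
parcel=M98: ✗
parcel=M57: ✗
parcel=M73: ✗
parcel=M61: ✓ → 192
parcel=M58: ✗
parcel=M82: ✓ → 103
parcel=M53: ✗
parcel=M23: ✗
parcel=M43: ✗
parcel=M70: ✗
parcel=M86: ✓ → 44
length_cm_sum = 192 + 103 + 44 = 339
—
[air_sum: service <> 'air']
parcel=M71: ✓ → 125
parcel=M80: ✓ → 24
parcel=M98: ✓ → 169
parcel=M57: ✗
parcel=M73: ✓ → 155
parcel=M61: ✓ → 192
parcel=M58: ✗
parcel=M82: ✓ → 103
parcel=M53: ✓ → 23
parcel=M23: ✓ → 115
parcel=M43: ✓ → 119
parcel=M70: ✓ → 128
parcel=M86: ✓ → 44
air_sum = 125 + 24 + 169 + 155 + 192 + 103 + 23 + 115 + 119 + 128 + 44 = 1197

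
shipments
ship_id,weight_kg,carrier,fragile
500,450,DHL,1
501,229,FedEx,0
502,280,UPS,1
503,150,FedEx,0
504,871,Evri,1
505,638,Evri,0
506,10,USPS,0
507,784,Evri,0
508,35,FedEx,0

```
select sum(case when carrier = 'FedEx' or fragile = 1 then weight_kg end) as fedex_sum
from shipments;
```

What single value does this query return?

ship_id=500: ✓ → 450
ship_id=501: ✓ → 229
ship_id=502: ✓ → 280
ship_id=503: ✓ → 150
ship_id=504: ✓ → 871
ship_id=505: ✗
ship_id=506: ✗
ship_id=507: ✗
ship_id=508: ✓ → 35
fedex_sum = 450 + 229 + 280 + 150 + 871 + 35 = 2015

2015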